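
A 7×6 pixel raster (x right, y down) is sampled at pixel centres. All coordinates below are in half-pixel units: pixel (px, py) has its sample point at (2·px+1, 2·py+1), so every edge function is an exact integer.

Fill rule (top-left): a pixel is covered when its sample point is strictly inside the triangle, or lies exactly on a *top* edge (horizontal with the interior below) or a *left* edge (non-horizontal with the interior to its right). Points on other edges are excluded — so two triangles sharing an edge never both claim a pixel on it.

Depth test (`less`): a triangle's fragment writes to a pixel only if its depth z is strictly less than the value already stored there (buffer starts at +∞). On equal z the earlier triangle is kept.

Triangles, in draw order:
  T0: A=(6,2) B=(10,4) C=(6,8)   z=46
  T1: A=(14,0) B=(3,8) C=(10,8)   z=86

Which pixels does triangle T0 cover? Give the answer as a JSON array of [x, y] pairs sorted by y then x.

T0:
  2·area = 24
  edge (6, 2)→(10, 4): d=(4,2) right/bottom  bias=-1
  edge (10, 4)→(6, 8): d=(-4,4) right/bottom  bias=-1
  edge (6, 8)→(6, 2): d=(0,-6) top-left  bias=+0
    (6,0)@(13, 1): e=[-18,0,42] → .  [on edge]
    (3,1)@(7, 3): e=[2,16,6] → X
    (4,1)@(9, 3): e=[-2,8,18] → .
    (5,1)@(11, 3): e=[-6,0,30] → .  [on edge]
    (3,2)@(7, 5): e=[10,8,6] → X
    (4,2)@(9, 5): e=[6,0,18] → .  [on edge]
    (3,3)@(7, 7): e=[18,0,6] → .  [on edge]
    (2,4)@(5, 9): e=[30,0,-6] → .  [on edge]
    (1,5)@(3, 11): e=[42,0,-18] → .  [on edge]
  covered (2 px):
    . . . . . . .
    . . . X . . .
    . . . X . . .
    . . . . . . .
    . . . . . . .
    . . . . . . .
T1:
  2·area = 56  (B↔C swapped to make it positive)
  edge (14, 0)→(10, 8): d=(-4,8) right/bottom  bias=-1
  edge (10, 8)→(3, 8): d=(-7,0) right/bottom  bias=-1
  edge (3, 8)→(14, 0): d=(11,-8) top-left  bias=+0
    (6,0)@(13, 1): e=[4,49,3] → X
    (5,1)@(11, 3): e=[12,35,9] → X
    (6,1)@(13, 3): e=[-4,35,25] → .
    (4,2)@(9, 5): e=[20,21,15] → X
    (6,2)@(13, 5): e=[-12,21,47] → .
    (2,3)@(5, 7): e=[44,7,5] → X
    (3,3)@(7, 7): e=[28,7,21] → X
    (5,3)@(11, 7): e=[-4,7,53] → .
    (2,4)@(5, 9): e=[36,-7,27] → .
    (3,4)@(7, 9): e=[20,-7,43] → .
    (4,4)@(9, 9): e=[4,-7,59] → .
  covered (7 px):
    . . . . . . X
    . . . . . X .
    . . . . X X .
    . . X X X . .
    . . . . . . .
    . . . . . . .

Final: [[3,1],[3,2]]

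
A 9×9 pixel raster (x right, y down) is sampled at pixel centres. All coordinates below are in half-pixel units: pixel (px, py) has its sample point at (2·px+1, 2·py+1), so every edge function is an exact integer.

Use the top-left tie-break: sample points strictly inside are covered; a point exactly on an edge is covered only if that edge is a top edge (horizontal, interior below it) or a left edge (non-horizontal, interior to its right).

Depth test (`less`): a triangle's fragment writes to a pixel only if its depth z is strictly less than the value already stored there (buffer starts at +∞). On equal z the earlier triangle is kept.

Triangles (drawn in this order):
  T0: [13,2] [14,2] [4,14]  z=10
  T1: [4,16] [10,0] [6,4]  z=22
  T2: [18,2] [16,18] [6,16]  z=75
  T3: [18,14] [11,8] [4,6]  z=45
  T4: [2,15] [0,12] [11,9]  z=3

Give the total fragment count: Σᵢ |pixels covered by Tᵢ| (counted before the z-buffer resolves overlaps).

T0:
  2·area = 12
  edge (13, 2)→(14, 2): d=(1,0) top-left  bias=+0
  edge (14, 2)→(4, 14): d=(-10,12) right/bottom  bias=-1
  edge (4, 14)→(13, 2): d=(9,-12) top-left  bias=+0
    (6,1)@(13, 3): e=[1,2,9] → #
    (7,1)@(15, 3): e=[1,-22,33] → ·
    (5,2)@(11, 5): e=[3,6,3] → #
    (6,2)@(13, 5): e=[3,-18,27] → ·
    (5,3)@(11, 7): e=[5,-14,21] → ·
  covered (2 px):
    · · · · · · · · ·
    · · · · · · # · ·
    · · · · · # · · ·
    · · · · · · · · ·
    · · · · · · · · ·
    · · · · · · · · ·
    · · · · · · · · ·
    · · · · · · · · ·
    · · · · · · · · ·
T1:
  2·area = 40  (B↔C swapped to make it positive)
  edge (4, 16)→(6, 4): d=(2,-12) top-left  bias=+0
  edge (6, 4)→(10, 0): d=(4,-4) top-left  bias=+0
  edge (10, 0)→(4, 16): d=(-6,16) right/bottom  bias=-1
    (4,0)@(9, 1): e=[30,0,10] → #  [on edge]
    (5,0)@(11, 1): e=[54,8,-22] → ·
    (3,1)@(7, 3): e=[10,0,30] → #  [on edge]
    (4,1)@(9, 3): e=[34,8,-2] → ·
    (2,2)@(5, 5): e=[-10,0,50] → ·  [on edge]
    (3,2)@(7, 5): e=[14,8,18] → #
    (4,2)@(9, 5): e=[38,16,-14] → ·
    (1,3)@(3, 7): e=[-30,0,70] → ·  [on edge]
    (3,3)@(7, 7): e=[18,16,6] → #
    (4,3)@(9, 7): e=[42,24,-26] → ·
    (0,4)@(1, 9): e=[-50,0,90] → ·  [on edge]
    (3,4)@(7, 9): e=[22,24,-6] → ·
  covered (6 px):
    · · · · # · · · ·
    · · · # · · · · ·
    · · · # · · · · ·
    · · · # · · · · ·
    · · · · · · · · ·
    · · # · · · · · ·
    · · # · · · · · ·
    · · · · · · · · ·
    · · · · · · · · ·
T2:
  2·area = 164
  edge (18, 2)→(16, 18): d=(-2,16) right/bottom  bias=-1
  edge (16, 18)→(6, 16): d=(-10,-2) top-left  bias=+0
  edge (6, 16)→(18, 2): d=(12,-14) top-left  bias=+0
    (8,2)@(17, 5): e=[10,132,22] → #
    (7,3)@(15, 7): e=[38,108,18] → #
    (6,4)@(13, 9): e=[66,84,14] → #
    (5,5)@(11, 11): e=[94,60,10] → #
    (8,5)@(17, 11): e=[-2,72,94] → ·
    (4,6)@(9, 13): e=[122,36,6] → #
    (8,6)@(17, 13): e=[-6,52,118] → ·
    (0,7)@(1, 15): e=[246,0,-82] → ·  [on edge]
    (3,7)@(7, 15): e=[150,12,2] → #
    (8,7)@(17, 15): e=[-10,32,142] → ·
    (3,8)@(7, 17): e=[146,-8,26] → ·
    (4,8)@(9, 17): e=[114,-4,54] → ·
    (5,8)@(11, 17): e=[82,0,82] → #  [on edge]
  covered (21 px):
    · · · · · · · · ·
    · · · · · · · · ·
    · · · · · · · · #
    · · · · · · · # #
    · · · · · · # # #
    · · · · · # # # ·
    · · · · # # # # ·
    · · · # # # # # ·
    · · · · · # # # ·
T3:
  2·area = 28  (B↔C swapped to make it positive)
  edge (18, 14)→(4, 6): d=(-14,-8) top-left  bias=+0
  edge (4, 6)→(11, 8): d=(7,2) right/bottom  bias=-1
  edge (11, 8)→(18, 14): d=(7,6) right/bottom  bias=-1
    (3,3)@(7, 7): e=[10,1,17] → #
    (4,3)@(9, 7): e=[26,-3,5] → ·
    (3,4)@(7, 9): e=[-18,15,31] → ·
    (5,4)@(11, 9): e=[14,7,7] → #
    (6,4)@(13, 9): e=[30,3,-5] → ·
    (5,5)@(11, 11): e=[-14,21,21] → ·
    (6,5)@(13, 11): e=[2,17,9] → #
    (7,5)@(15, 11): e=[18,13,-3] → ·
    (6,6)@(13, 13): e=[-26,31,23] → ·
  covered (3 px):
    · · · · · · · · ·
    · · · · · · · · ·
    · · · · · · · · ·
    · · · # · · · · ·
    · · · · · # · · ·
    · · · · · · # · ·
    · · · · · · · · ·
    · · · · · · · · ·
    · · · · · · · · ·
T4:
  2·area = 39
  edge (2, 15)→(0, 12): d=(-2,-3) top-left  bias=+0
  edge (0, 12)→(11, 9): d=(11,-3) top-left  bias=+0
  edge (11, 9)→(2, 15): d=(-9,6) right/bottom  bias=-1
    (8,2)@(17, 5): e=[65,-26,0] → ·  [on edge]
    (5,4)@(11, 9): e=[39,0,0] → ·  [on edge]
    (2,5)@(5, 11): e=[17,4,18] → #
    (3,5)@(7, 11): e=[23,10,6] → #
    (4,5)@(9, 11): e=[29,16,-6] → ·
    (0,6)@(1, 13): e=[1,14,24] → #
    (1,6)@(3, 13): e=[7,20,12] → #
    (2,6)@(5, 13): e=[13,26,0] → ·  [on edge]
    (3,6)@(7, 13): e=[19,32,-12] → ·
    (0,7)@(1, 15): e=[-3,36,6] → ·
    (1,7)@(3, 15): e=[3,42,-6] → ·
  covered (4 px):
    · · · · · · · · ·
    · · · · · · · · ·
    · · · · · · · · ·
    · · · · · · · · ·
    · · · · · · · · ·
    · · # # · · · · ·
    # # · · · · · · ·
    · · · · · · · · ·
    · · · · · · · · ·

Final: 36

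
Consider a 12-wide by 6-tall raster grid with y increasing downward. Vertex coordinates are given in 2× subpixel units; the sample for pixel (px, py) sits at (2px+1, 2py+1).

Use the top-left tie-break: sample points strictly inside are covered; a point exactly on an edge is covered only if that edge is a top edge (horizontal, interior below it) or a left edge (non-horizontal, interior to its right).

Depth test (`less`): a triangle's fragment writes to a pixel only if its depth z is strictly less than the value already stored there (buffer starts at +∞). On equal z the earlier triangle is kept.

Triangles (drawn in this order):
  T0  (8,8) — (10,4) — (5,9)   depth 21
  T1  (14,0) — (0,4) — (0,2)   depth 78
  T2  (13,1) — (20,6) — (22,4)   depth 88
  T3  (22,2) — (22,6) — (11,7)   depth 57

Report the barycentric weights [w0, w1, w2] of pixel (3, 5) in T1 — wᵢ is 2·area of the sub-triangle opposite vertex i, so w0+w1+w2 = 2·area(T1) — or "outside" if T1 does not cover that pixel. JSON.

T0:
  2·area = 10  (B↔C swapped to make it positive)
  edge (8, 8)→(5, 9): d=(-3,1) right/bottom  bias=-1
  edge (5, 9)→(10, 4): d=(5,-5) top-left  bias=+0
  edge (10, 4)→(8, 8): d=(-2,4) right/bottom  bias=-1
    (6,0)@(13, 1): e=[16,0,-6] → ·  [on edge]
    (5,1)@(11, 3): e=[12,0,-2] → ·  [on edge]
    (11,1)@(23, 3): e=[0,60,-50] → ·  [on edge]
    (4,2)@(9, 5): e=[8,0,2] → █  [on edge]
    (5,2)@(11, 5): e=[6,10,-6] → ·
    (8,2)@(17, 5): e=[0,40,-30] → ·  [on edge]
    (3,3)@(7, 7): e=[4,0,6] → █  [on edge]
    (4,3)@(9, 7): e=[2,10,-2] → ·
    (5,3)@(11, 7): e=[0,20,-10] → ·  [on edge]
    (2,4)@(5, 9): e=[0,0,10] → ·  [on edge]
    (3,4)@(7, 9): e=[-2,10,2] → ·
    (1,5)@(3, 11): e=[-4,0,14] → ·  [on edge]
  covered (2 px):
    · · · · · · · · · · · ·
    · · · · · · · · · · · ·
    · · · · █ · · · · · · ·
    · · · █ · · · · · · · ·
    · · · · · · · · · · · ·
    · · · · · · · · · · · ·
T1:
  2·area = 28
  edge (14, 0)→(0, 4): d=(-14,4) right/bottom  bias=-1
  edge (0, 4)→(0, 2): d=(0,-2) top-left  bias=+0
  edge (0, 2)→(14, 0): d=(14,-2) top-left  bias=+0
    (3,0)@(7, 1): e=[14,14,0] → █  [on edge]
    (4,0)@(9, 1): e=[6,18,4] → █
    (5,0)@(11, 1): e=[-2,22,8] → ·
    (0,1)@(1, 3): e=[10,2,16] → █
    (1,1)@(3, 3): e=[2,6,20] → █
    (2,1)@(5, 3): e=[-6,10,24] → ·
    (3,1)@(7, 3): e=[-14,14,28] → ·
    (4,1)@(9, 3): e=[-22,18,32] → ·
    (0,2)@(1, 5): e=[-18,2,44] → ·
    (1,2)@(3, 5): e=[-26,6,48] → ·
  covered (4 px):
    · · · █ █ · · · · · · ·
    █ █ · · · · · · · · · ·
    · · · · · · · · · · · ·
    · · · · · · · · · · · ·
    · · · · · · · · · · · ·
    · · · · · · · · · · · ·
T2:
  2·area = 24  (B↔C swapped to make it positive)
  edge (13, 1)→(22, 4): d=(9,3) right/bottom  bias=-1
  edge (22, 4)→(20, 6): d=(-2,2) right/bottom  bias=-1
  edge (20, 6)→(13, 1): d=(-7,-5) top-left  bias=+0
    (6,0)@(13, 1): e=[0,24,0] → ·  [on edge]
    (8,1)@(17, 3): e=[6,12,6] → █
    (9,1)@(19, 3): e=[0,8,16] → ·  [on edge]
    (11,1)@(23, 3): e=[-12,0,36] → ·  [on edge]
    (8,2)@(17, 5): e=[24,8,-8] → ·
    (9,2)@(19, 5): e=[18,4,2] → █
    (10,2)@(21, 5): e=[12,0,12] → ·  [on edge]
    (9,3)@(19, 7): e=[36,0,-12] → ·  [on edge]
    (8,4)@(17, 9): e=[60,0,-36] → ·  [on edge]
    (7,5)@(15, 11): e=[84,0,-60] → ·  [on edge]
  covered (2 px):
    · · · · · · · · · · · ·
    · · · · · · · · █ · · ·
    · · · · · · · · · █ · ·
    · · · · · · · · · · · ·
    · · · · · · · · · · · ·
    · · · · · · · · · · · ·
T3:
  2·area = 44
  edge (22, 2)→(22, 6): d=(0,4) right/bottom  bias=-1
  edge (22, 6)→(11, 7): d=(-11,1) right/bottom  bias=-1
  edge (11, 7)→(22, 2): d=(11,-5) top-left  bias=+0
    (10,1)@(21, 3): e=[4,34,6] → █
    (11,1)@(23, 3): e=[-4,32,16] → ·
    (8,2)@(17, 5): e=[20,16,8] → █
    (9,2)@(19, 5): e=[12,14,18] → █
    (11,2)@(23, 5): e=[-4,10,38] → ·
    (5,3)@(11, 7): e=[44,0,0] → ·  [on edge]
    (8,3)@(17, 7): e=[20,-6,30] → ·
    (9,3)@(19, 7): e=[12,-8,40] → ·
    (10,3)@(21, 7): e=[4,-10,50] → ·
  covered (4 px):
    · · · · · · · · · · · ·
    · · · · · · · · · · █ ·
    · · · · · · · · █ █ █ ·
    · · · · · · · · · · · ·
    · · · · · · · · · · · ·
    · · · · · · · · · · · ·

Result: "outside"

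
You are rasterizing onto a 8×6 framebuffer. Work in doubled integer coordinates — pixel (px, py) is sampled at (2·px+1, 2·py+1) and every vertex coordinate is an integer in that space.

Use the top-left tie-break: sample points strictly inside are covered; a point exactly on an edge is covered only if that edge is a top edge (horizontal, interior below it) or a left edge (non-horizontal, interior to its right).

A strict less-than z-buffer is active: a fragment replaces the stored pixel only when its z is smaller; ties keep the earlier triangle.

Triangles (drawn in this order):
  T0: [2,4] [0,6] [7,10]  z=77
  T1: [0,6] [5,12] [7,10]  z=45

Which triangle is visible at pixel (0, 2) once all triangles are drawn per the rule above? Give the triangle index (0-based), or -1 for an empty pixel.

T0:
  2·area = 22  (B↔C swapped to make it positive)
  edge (2, 4)→(7, 10): d=(5,6) right/bottom  bias=-1
  edge (7, 10)→(0, 6): d=(-7,-4) top-left  bias=+0
  edge (0, 6)→(2, 4): d=(2,-2) top-left  bias=+0
    (2,0)@(5, 1): e=[-33,55,0] → ·  [on edge]
    (1,1)@(3, 3): e=[-11,33,0] → ·  [on edge]
    (0,2)@(1, 5): e=[11,11,0] → █  [on edge]
    (1,2)@(3, 5): e=[-1,19,4] → ·
    (0,3)@(1, 7): e=[21,-3,4] → ·
    (1,3)@(3, 7): e=[9,5,8] → █
    (2,3)@(5, 7): e=[-3,13,12] → ·
    (1,4)@(3, 9): e=[19,-9,12] → ·
  covered (2 px):
    · · · · · · · ·
    · · · · · · · ·
    █ · · · · · · ·
    · █ · · · · · ·
    · · · · · · · ·
    · · · · · · · ·
T1:
  2·area = 22  (B↔C swapped to make it positive)
  edge (0, 6)→(7, 10): d=(7,4) right/bottom  bias=-1
  edge (7, 10)→(5, 12): d=(-2,2) right/bottom  bias=-1
  edge (5, 12)→(0, 6): d=(-5,-6) top-left  bias=+0
    (0,3)@(1, 7): e=[3,18,1] → █
    (1,3)@(3, 7): e=[-5,14,13] → ·
    (0,4)@(1, 9): e=[17,14,-9] → ·
    (1,4)@(3, 9): e=[9,10,3] → █
    (2,4)@(5, 9): e=[1,6,15] → █
    (3,4)@(7, 9): e=[-7,2,27] → ·
    (1,5)@(3, 11): e=[23,6,-7] → ·
    (2,5)@(5, 11): e=[15,2,5] → █
    (3,5)@(7, 11): e=[7,-2,17] → ·
  covered (4 px):
    · · · · · · · ·
    · · · · · · · ·
    · · · · · · · ·
    █ · · · · · · ·
    · █ █ · · · · ·
    · · █ · · · · ·

Z-buffer (winner per pixel, '.' = empty):
  . . . . . . . .
  . . . . . . . .
  0 . . . . . . .
  1 0 . . . . . .
  . 1 1 . . . . .
  . . 1 . . . . .

Answer: 0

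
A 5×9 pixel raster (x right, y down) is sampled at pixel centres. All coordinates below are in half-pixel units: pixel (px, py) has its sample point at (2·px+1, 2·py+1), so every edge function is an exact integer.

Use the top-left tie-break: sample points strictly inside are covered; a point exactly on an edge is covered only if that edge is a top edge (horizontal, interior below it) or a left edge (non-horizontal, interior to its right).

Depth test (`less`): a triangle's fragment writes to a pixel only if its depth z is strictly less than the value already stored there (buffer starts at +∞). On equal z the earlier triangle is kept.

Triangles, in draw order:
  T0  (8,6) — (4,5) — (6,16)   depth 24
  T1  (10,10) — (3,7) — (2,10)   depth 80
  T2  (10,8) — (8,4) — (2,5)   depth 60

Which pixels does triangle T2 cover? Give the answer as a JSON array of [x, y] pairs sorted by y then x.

T0:
  2·area = 42  (B↔C swapped to make it positive)
  edge (8, 6)→(6, 16): d=(-2,10) right/bottom  bias=-1
  edge (6, 16)→(4, 5): d=(-2,-11) top-left  bias=+0
  edge (4, 5)→(8, 6): d=(4,1) right/bottom  bias=-1
    (4,0)@(9, 1): e=[0,63,-21] → .  [on edge]
    (2,3)@(5, 7): e=[28,7,7] → X
    (3,3)@(7, 7): e=[8,29,5] → X
    (4,3)@(9, 7): e=[-12,51,3] → .
    (2,4)@(5, 9): e=[24,3,15] → X
    (4,4)@(9, 9): e=[-16,47,11] → .
    (2,5)@(5, 11): e=[20,-1,23] → .
    (3,5)@(7, 11): e=[0,21,21] → .  [on edge]
  covered (4 px):
    . . . . .
    . . . . .
    . . . . .
    . . X X .
    . . X X .
    . . . . .
    . . . . .
    . . . . .
    . . . . .
T1:
  2·area = 24  (B↔C swapped to make it positive)
  edge (10, 10)→(2, 10): d=(-8,0) right/bottom  bias=-1
  edge (2, 10)→(3, 7): d=(1,-3) top-left  bias=+0
  edge (3, 7)→(10, 10): d=(7,3) right/bottom  bias=-1
    (2,0)@(5, 1): e=[72,0,-48] → .  [on edge]
    (1,3)@(3, 7): e=[24,0,0] → .  [on edge]
    (1,4)@(3, 9): e=[8,2,14] → X
    (2,4)@(5, 9): e=[8,8,8] → X
    (3,4)@(7, 9): e=[8,14,2] → X
    (4,4)@(9, 9): e=[8,20,-4] → .
    (1,5)@(3, 11): e=[-8,4,28] → .
    (2,5)@(5, 11): e=[-8,10,22] → .
    (3,5)@(7, 11): e=[-8,16,16] → .
    (0,6)@(1, 13): e=[-24,0,48] → .  [on edge]
  covered (3 px):
    . . . . .
    . . . . .
    . . . . .
    . . . . .
    . X X X .
    . . . . .
    . . . . .
    . . . . .
    . . . . .
T2:
  2·area = 26  (B↔C swapped to make it positive)
  edge (10, 8)→(2, 5): d=(-8,-3) top-left  bias=+0
  edge (2, 5)→(8, 4): d=(6,-1) top-left  bias=+0
  edge (8, 4)→(10, 8): d=(2,4) right/bottom  bias=-1
    (1,2)@(3, 5): e=[3,1,22] → X
    (2,2)@(5, 5): e=[9,3,14] → X
    (3,2)@(7, 5): e=[15,5,6] → X
    (4,2)@(9, 5): e=[21,7,-2] → .
    (1,3)@(3, 7): e=[-13,13,26] → .
    (2,3)@(5, 7): e=[-7,15,18] → .
    (3,3)@(7, 7): e=[-1,17,10] → .
    (4,3)@(9, 7): e=[5,19,2] → X
    (4,4)@(9, 9): e=[-11,31,6] → .
  covered (4 px):
    . . . . .
    . . . . .
    . X X X .
    . . . . X
    . . . . .
    . . . . .
    . . . . .
    . . . . .
    . . . . .

Result: [[1,2],[2,2],[3,2],[4,3]]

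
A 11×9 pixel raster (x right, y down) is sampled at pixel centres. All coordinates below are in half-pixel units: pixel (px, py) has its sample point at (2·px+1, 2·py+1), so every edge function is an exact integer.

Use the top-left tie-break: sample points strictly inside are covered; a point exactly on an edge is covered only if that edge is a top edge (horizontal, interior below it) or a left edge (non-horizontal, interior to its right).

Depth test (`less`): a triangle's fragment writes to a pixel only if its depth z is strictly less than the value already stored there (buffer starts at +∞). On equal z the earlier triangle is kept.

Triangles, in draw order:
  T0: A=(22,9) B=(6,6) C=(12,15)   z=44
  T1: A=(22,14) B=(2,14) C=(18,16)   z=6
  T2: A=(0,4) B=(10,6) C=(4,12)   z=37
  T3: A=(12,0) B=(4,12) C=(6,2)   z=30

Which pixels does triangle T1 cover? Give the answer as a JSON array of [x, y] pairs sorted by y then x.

T0:
  2·area = 126  (B↔C swapped to make it positive)
  edge (22, 9)→(12, 15): d=(-10,6) right/bottom  bias=-1
  edge (12, 15)→(6, 6): d=(-6,-9) top-left  bias=+0
  edge (6, 6)→(22, 9): d=(16,3) right/bottom  bias=-1
    (3,3)@(7, 7): e=[110,3,13] → #
    (4,3)@(9, 7): e=[98,21,7] → #
    (5,3)@(11, 7): e=[86,39,1] → #
    (6,3)@(13, 7): e=[74,57,-5] → ·
    (3,4)@(7, 9): e=[90,-9,45] → ·
    (4,4)@(9, 9): e=[78,9,39] → #
    (6,4)@(13, 9): e=[54,45,27] → #
    (7,4)@(15, 9): e=[42,63,21] → #
    (8,4)@(17, 9): e=[30,81,15] → #
    (9,4)@(19, 9): e=[18,99,9] → #
    (10,4)@(21, 9): e=[6,117,3] → #
    (4,5)@(9, 11): e=[58,-3,71] → ·
  covered (17 px):
    · · · · · · · · · · ·
    · · · · · · · · · · ·
    · · · · · · · · · · ·
    · · · # # # · · · · ·
    · · · · # # # # # # #
    · · · · · # # # # · ·
    · · · · · # # # · · ·
    · · · · · · · · · · ·
    · · · · · · · · · · ·
T1:
  2·area = 40  (B↔C swapped to make it positive)
  edge (22, 14)→(18, 16): d=(-4,2) right/bottom  bias=-1
  edge (18, 16)→(2, 14): d=(-16,-2) top-left  bias=+0
  edge (2, 14)→(22, 14): d=(20,0) top-left  bias=+0
    (5,7)@(11, 15): e=[18,2,20] → #
    (6,7)@(13, 15): e=[14,6,20] → #
    (7,7)@(15, 15): e=[10,10,20] → #
    (8,7)@(17, 15): e=[6,14,20] → #
    (9,7)@(19, 15): e=[2,18,20] → #
    (10,7)@(21, 15): e=[-2,22,20] → ·
    (5,8)@(11, 17): e=[10,-30,60] → ·
    (6,8)@(13, 17): e=[6,-26,60] → ·
    (7,8)@(15, 17): e=[2,-22,60] → ·
    (8,8)@(17, 17): e=[-2,-18,60] → ·
    (9,8)@(19, 17): e=[-6,-14,60] → ·
  covered (5 px):
    · · · · · · · · · · ·
    · · · · · · · · · · ·
    · · · · · · · · · · ·
    · · · · · · · · · · ·
    · · · · · · · · · · ·
    · · · · · · · · · · ·
    · · · · · · · · · · ·
    · · · · · # # # # # ·
    · · · · · · · · · · ·
T2:
  2·area = 72
  edge (0, 4)→(10, 6): d=(10,2) right/bottom  bias=-1
  edge (10, 6)→(4, 12): d=(-6,6) right/bottom  bias=-1
  edge (4, 12)→(0, 4): d=(-4,-8) top-left  bias=+0
    (7,0)@(15, 1): e=[-60,0,132] → ·  [on edge]
    (6,1)@(13, 3): e=[-36,0,108] → ·  [on edge]
    (0,2)@(1, 5): e=[8,60,4] → #
    (1,2)@(3, 5): e=[4,48,20] → #
    (2,2)@(5, 5): e=[0,36,36] → ·  [on edge]
    (5,2)@(11, 5): e=[-12,0,84] → ·  [on edge]
    (0,3)@(1, 7): e=[28,48,-4] → ·
    (1,3)@(3, 7): e=[24,36,12] → #
    (2,3)@(5, 7): e=[20,24,28] → #
    (3,3)@(7, 7): e=[16,12,44] → #
    (4,3)@(9, 7): e=[12,0,60] → ·  [on edge]
    (7,3)@(15, 7): e=[0,-36,108] → ·  [on edge]
    (3,4)@(7, 9): e=[36,0,36] → ·  [on edge]
    (2,5)@(5, 11): e=[60,0,12] → ·  [on edge]
    (1,6)@(3, 13): e=[84,0,-12] → ·  [on edge]
    (0,7)@(1, 15): e=[108,0,-36] → ·  [on edge]
  covered (7 px):
    · · · · · · · · · · ·
    · · · · · · · · · · ·
    # # · · · · · · · · ·
    · # # # · · · · · · ·
    · # # · · · · · · · ·
    · · · · · · · · · · ·
    · · · · · · · · · · ·
    · · · · · · · · · · ·
    · · · · · · · · · · ·
T3:
  2·area = 56
  edge (12, 0)→(4, 12): d=(-8,12) right/bottom  bias=-1
  edge (4, 12)→(6, 2): d=(2,-10) top-left  bias=+0
  edge (6, 2)→(12, 0): d=(6,-2) top-left  bias=+0
    (4,0)@(9, 1): e=[28,28,0] → #  [on edge]
    (5,0)@(11, 1): e=[4,48,4] → #
    (6,0)@(13, 1): e=[-20,68,8] → ·
    (1,1)@(3, 3): e=[84,-28,0] → ·  [on edge]
    (3,1)@(7, 3): e=[36,12,8] → #
    (5,1)@(11, 3): e=[-12,52,16] → ·
    (3,2)@(7, 5): e=[20,16,20] → #
    (4,2)@(9, 5): e=[-4,36,24] → ·
    (2,3)@(5, 7): e=[28,0,28] → #  [on edge]
    (4,3)@(9, 7): e=[-20,40,36] → ·
    (2,4)@(5, 9): e=[12,4,40] → #
    (3,4)@(7, 9): e=[-12,24,44] → ·
    (1,8)@(3, 17): e=[-28,0,84] → ·  [on edge]
  covered (8 px):
    · · · · # # · · · · ·
    · · · # # · · · · · ·
    · · · # · · · · · · ·
    · · # # · · · · · · ·
    · · # · · · · · · · ·
    · · · · · · · · · · ·
    · · · · · · · · · · ·
    · · · · · · · · · · ·
    · · · · · · · · · · ·

Result: [[5,7],[6,7],[7,7],[8,7],[9,7]]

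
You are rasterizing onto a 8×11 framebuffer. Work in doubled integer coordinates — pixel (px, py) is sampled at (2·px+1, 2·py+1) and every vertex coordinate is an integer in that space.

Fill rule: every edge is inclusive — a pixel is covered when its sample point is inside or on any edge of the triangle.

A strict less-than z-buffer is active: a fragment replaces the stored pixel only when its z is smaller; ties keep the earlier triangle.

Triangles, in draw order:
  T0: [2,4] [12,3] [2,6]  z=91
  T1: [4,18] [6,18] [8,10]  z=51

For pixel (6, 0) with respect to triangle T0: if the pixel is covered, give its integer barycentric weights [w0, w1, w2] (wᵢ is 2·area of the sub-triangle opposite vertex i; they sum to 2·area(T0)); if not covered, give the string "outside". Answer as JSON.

T0:
  2·area = 20
  edge (2, 4)→(12, 3): d=(10,-1) inclusive
  edge (12, 3)→(2, 6): d=(-10,3) inclusive
  edge (2, 6)→(2, 4): d=(0,-2) inclusive
    (1,2)@(3, 5): e=[11,7,2] → #
    (2,2)@(5, 5): e=[13,1,6] → #
    (3,2)@(7, 5): e=[15,-5,10] → ·
    (1,3)@(3, 7): e=[31,-13,2] → ·
    (2,3)@(5, 7): e=[33,-19,6] → ·
  covered (2 px):
    · · · · · · · ·
    · · · · · · · ·
    · # # · · · · ·
    · · · · · · · ·
    · · · · · · · ·
    · · · · · · · ·
    · · · · · · · ·
    · · · · · · · ·
    · · · · · · · ·
    · · · · · · · ·
    · · · · · · · ·
T1:
  2·area = 16  (B↔C swapped to make it positive)
  edge (4, 18)→(8, 10): d=(4,-8) inclusive
  edge (8, 10)→(6, 18): d=(-2,8) inclusive
  edge (6, 18)→(4, 18): d=(-2,0) inclusive
    (3,6)@(7, 13): e=[4,2,10] → #
    (4,6)@(9, 13): e=[20,-14,10] → ·
    (3,7)@(7, 15): e=[12,-2,6] → ·
    (2,8)@(5, 17): e=[4,10,2] → #
    (3,8)@(7, 17): e=[20,-6,2] → ·
    (2,9)@(5, 19): e=[12,6,-2] → ·
  covered (2 px):
    · · · · · · · ·
    · · · · · · · ·
    · · · · · · · ·
    · · · · · · · ·
    · · · · · · · ·
    · · · · · · · ·
    · · · # · · · ·
    · · · · · · · ·
    · · # · · · · ·
    · · · · · · · ·
    · · · · · · · ·

Result: "outside"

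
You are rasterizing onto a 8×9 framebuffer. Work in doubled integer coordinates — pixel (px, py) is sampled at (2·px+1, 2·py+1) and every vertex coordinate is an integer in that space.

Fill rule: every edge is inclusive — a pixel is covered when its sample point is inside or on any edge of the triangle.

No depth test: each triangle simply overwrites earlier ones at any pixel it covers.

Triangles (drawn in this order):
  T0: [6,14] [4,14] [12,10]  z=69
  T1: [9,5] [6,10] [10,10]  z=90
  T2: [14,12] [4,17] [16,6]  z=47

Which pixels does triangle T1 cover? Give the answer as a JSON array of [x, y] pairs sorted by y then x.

T0:
  2·area = 8
  edge (6, 14)→(4, 14): d=(-2,0) inclusive
  edge (4, 14)→(12, 10): d=(8,-4) inclusive
  edge (12, 10)→(6, 14): d=(-6,4) inclusive
    (3,6)@(7, 13): e=[2,4,2] → #
    (4,6)@(9, 13): e=[2,12,-6] → ·
    (3,7)@(7, 15): e=[-2,20,-10] → ·
  covered (1 px):
    · · · · · · · ·
    · · · · · · · ·
    · · · · · · · ·
    · · · · · · · ·
    · · · · · · · ·
    · · · · · · · ·
    · · · # · · · ·
    · · · · · · · ·
    · · · · · · · ·
T1:
  2·area = 20  (B↔C swapped to make it positive)
  edge (9, 5)→(10, 10): d=(1,5) inclusive
  edge (10, 10)→(6, 10): d=(-4,0) inclusive
  edge (6, 10)→(9, 5): d=(3,-5) inclusive
    (4,2)@(9, 5): e=[0,20,0] → #  [on edge]
    (5,2)@(11, 5): e=[-10,20,10] → ·
    (4,3)@(9, 7): e=[2,12,6] → #
    (5,3)@(11, 7): e=[-8,12,16] → ·
    (3,4)@(7, 9): e=[14,4,2] → #
    (5,4)@(11, 9): e=[-6,4,22] → ·
    (3,5)@(7, 11): e=[16,-4,8] → ·
    (4,5)@(9, 11): e=[6,-4,18] → ·
    (1,7)@(3, 15): e=[40,-20,0] → ·  [on edge]
    (5,7)@(11, 15): e=[0,-20,40] → ·  [on edge]
  covered (4 px):
    · · · · · · · ·
    · · · · · · · ·
    · · · · # · · ·
    · · · · # · · ·
    · · · # # · · ·
    · · · · · · · ·
    · · · · · · · ·
    · · · · · · · ·
    · · · · · · · ·
T2:
  2·area = 50
  edge (14, 12)→(4, 17): d=(-10,5) inclusive
  edge (4, 17)→(16, 6): d=(12,-11) inclusive
  edge (16, 6)→(14, 12): d=(-2,6) inclusive
    (7,3)@(15, 7): e=[45,1,4] → #
    (6,4)@(13, 9): e=[35,3,12] → #
    (7,4)@(15, 9): e=[25,25,0] → #  [on edge]
    (5,5)@(11, 11): e=[25,5,20] → #
    (7,5)@(15, 11): e=[5,49,-4] → ·
    (4,6)@(9, 13): e=[15,7,28] → #
    (6,6)@(13, 13): e=[-5,51,4] → ·
    (3,7)@(7, 15): e=[5,9,36] → #
    (4,7)@(9, 15): e=[-5,31,24] → ·
    (5,7)@(11, 15): e=[-15,53,12] → ·
    (6,7)@(13, 15): e=[-25,75,0] → ·  [on edge]
    (3,8)@(7, 17): e=[-15,33,32] → ·
  covered (8 px):
    · · · · · · · ·
    · · · · · · · ·
    · · · · · · · ·
    · · · · · · · #
    · · · · · · # #
    · · · · · # # ·
    · · · · # # · ·
    · · · # · · · ·
    · · · · · · · ·

Result: [[4,2],[4,3],[3,4],[4,4]]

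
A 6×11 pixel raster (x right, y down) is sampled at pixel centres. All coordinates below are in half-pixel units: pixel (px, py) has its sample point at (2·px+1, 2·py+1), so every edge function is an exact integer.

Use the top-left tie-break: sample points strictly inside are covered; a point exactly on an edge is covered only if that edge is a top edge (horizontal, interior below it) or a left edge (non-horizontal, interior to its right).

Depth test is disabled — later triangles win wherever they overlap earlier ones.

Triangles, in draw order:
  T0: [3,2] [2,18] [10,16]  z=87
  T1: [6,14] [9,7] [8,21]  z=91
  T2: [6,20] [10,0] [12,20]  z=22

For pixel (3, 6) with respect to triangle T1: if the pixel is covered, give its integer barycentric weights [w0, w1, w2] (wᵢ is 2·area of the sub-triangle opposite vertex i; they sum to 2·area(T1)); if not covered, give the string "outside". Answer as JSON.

T0:
  2·area = 126  (B↔C swapped to make it positive)
  edge (3, 2)→(10, 16): d=(7,14) right/bottom  bias=-1
  edge (10, 16)→(2, 18): d=(-8,2) right/bottom  bias=-1
  edge (2, 18)→(3, 2): d=(1,-16) top-left  bias=+0
    (1,1)@(3, 3): e=[7,118,1] → █
    (2,1)@(5, 3): e=[-21,114,33] → ·
    (1,2)@(3, 5): e=[21,102,3] → █
    (2,2)@(5, 5): e=[-7,98,35] → ·
    (1,3)@(3, 7): e=[35,86,5] → █
    (2,3)@(5, 7): e=[7,82,37] → █
    (3,3)@(7, 7): e=[-21,78,69] → ·
    (1,4)@(3, 9): e=[49,70,7] → █
    (3,4)@(7, 9): e=[-7,62,71] → ·
    (1,5)@(3, 11): e=[63,54,9] → █
    (3,5)@(7, 11): e=[7,46,73] → █
    (4,5)@(9, 11): e=[-21,42,105] → ·
  covered (18 px):
    · · · · · ·
    · █ · · · ·
    · █ · · · ·
    · █ █ · · ·
    · █ █ · · ·
    · █ █ █ · ·
    · █ █ █ · ·
    · █ █ █ █ ·
    · █ █ · · ·
    · · · · · ·
    · · · · · ·
T1:
  2·area = 35
  edge (6, 14)→(9, 7): d=(3,-7) top-left  bias=+0
  edge (9, 7)→(8, 21): d=(-1,14) right/bottom  bias=-1
  edge (8, 21)→(6, 14): d=(-2,-7) top-left  bias=+0
    (4,3)@(9, 7): e=[0,0,35] → ·  [on edge]
    (3,6)@(7, 13): e=[4,22,9] → █
    (4,6)@(9, 13): e=[18,-6,23] → ·
    (3,7)@(7, 15): e=[10,20,5] → █
    (4,7)@(9, 15): e=[24,-8,19] → ·
    (3,8)@(7, 17): e=[16,18,1] → █
    (4,8)@(9, 17): e=[30,-10,15] → ·
    (3,9)@(7, 19): e=[22,16,-3] → ·
    (1,10)@(3, 21): e=[0,70,-35] → ·  [on edge]
  covered (3 px):
    · · · · · ·
    · · · · · ·
    · · · · · ·
    · · · · · ·
    · · · · · ·
    · · · · · ·
    · · · █ · ·
    · · · █ · ·
    · · · █ · ·
    · · · · · ·
    · · · · · ·
T2:
  2·area = 120
  edge (6, 20)→(10, 0): d=(4,-20) top-left  bias=+0
  edge (10, 0)→(12, 20): d=(2,20) right/bottom  bias=-1
  edge (12, 20)→(6, 20): d=(-6,0) right/bottom  bias=-1
    (4,2)@(9, 5): e=[0,30,90] → █  [on edge]
    (5,2)@(11, 5): e=[40,-10,90] → ·
    (4,3)@(9, 7): e=[8,34,78] → █
    (5,3)@(11, 7): e=[48,-6,78] → ·
    (4,4)@(9, 9): e=[16,38,66] → █
    (5,4)@(11, 9): e=[56,-2,66] → ·
    (4,5)@(9, 11): e=[24,42,54] → █
    (5,5)@(11, 11): e=[64,2,54] → █
    (4,6)@(9, 13): e=[32,46,42] → █
    (3,7)@(7, 15): e=[0,90,30] → █  [on edge]
    (3,8)@(7, 17): e=[8,94,18] → █
    (3,9)@(7, 19): e=[16,98,6] → █
  covered (16 px):
    · · · · · ·
    · · · · · ·
    · · · · █ ·
    · · · · █ ·
    · · · · █ ·
    · · · · █ █
    · · · · █ █
    · · · █ █ █
    · · · █ █ █
    · · · █ █ █
    · · · · · ·

Final: [22,9,4]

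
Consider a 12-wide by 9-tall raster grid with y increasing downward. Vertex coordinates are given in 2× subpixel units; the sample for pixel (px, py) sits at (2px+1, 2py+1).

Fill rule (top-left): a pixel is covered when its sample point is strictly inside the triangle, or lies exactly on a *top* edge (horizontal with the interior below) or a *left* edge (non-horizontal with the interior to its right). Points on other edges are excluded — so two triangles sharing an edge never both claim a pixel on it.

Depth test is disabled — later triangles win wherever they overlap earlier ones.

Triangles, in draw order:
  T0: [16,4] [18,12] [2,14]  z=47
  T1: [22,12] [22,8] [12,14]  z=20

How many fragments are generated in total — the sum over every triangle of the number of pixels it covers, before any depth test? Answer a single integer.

T0:
  2·area = 132
  edge (16, 4)→(18, 12): d=(2,8) right/bottom  bias=-1
  edge (18, 12)→(2, 14): d=(-16,2) right/bottom  bias=-1
  edge (2, 14)→(16, 4): d=(14,-10) top-left  bias=+0
    (7,2)@(15, 5): e=[10,118,4] → #
    (8,2)@(17, 5): e=[-6,114,24] → ·
    (6,3)@(13, 7): e=[30,90,12] → #
    (8,3)@(17, 7): e=[-2,82,52] → ·
    (4,4)@(9, 9): e=[66,66,0] → #  [on edge]
    (5,4)@(11, 9): e=[50,62,20] → #
    (8,4)@(17, 9): e=[2,50,80] → #
    (9,4)@(19, 9): e=[-14,46,100] → ·
    (3,5)@(7, 11): e=[86,38,8] → #
    (9,5)@(19, 11): e=[-10,14,128] → ·
    (2,6)@(5, 13): e=[106,10,16] → #
    (5,6)@(11, 13): e=[58,-2,76] → ·
  covered (17 px):
    · · · · · · · · · · · ·
    · · · · · · · · · · · ·
    · · · · · · · # · · · ·
    · · · · · · # # · · · ·
    · · · · # # # # # · · ·
    · · · # # # # # # · · ·
    · · # # # · · · · · · ·
    · · · · · · · · · · · ·
    · · · · · · · · · · · ·
T1:
  2·area = 40  (B↔C swapped to make it positive)
  edge (22, 12)→(12, 14): d=(-10,2) right/bottom  bias=-1
  edge (12, 14)→(22, 8): d=(10,-6) top-left  bias=+0
  edge (22, 8)→(22, 12): d=(0,4) right/bottom  bias=-1
    (10,4)@(21, 9): e=[32,4,4] → #
    (11,4)@(23, 9): e=[28,16,-4] → ·
    (8,5)@(17, 11): e=[20,0,20] → #  [on edge]
    (9,5)@(19, 11): e=[16,12,12] → #
    (11,5)@(23, 11): e=[8,36,-4] → ·
    (7,6)@(15, 13): e=[4,8,28] → #
    (8,6)@(17, 13): e=[0,20,20] → ·  [on edge]
    (9,6)@(19, 13): e=[-4,32,12] → ·
    (10,6)@(21, 13): e=[-8,44,4] → ·
    (3,7)@(7, 15): e=[0,-20,60] → ·  [on edge]
    (7,7)@(15, 15): e=[-16,28,28] → ·
    (3,8)@(7, 17): e=[-20,0,60] → ·  [on edge]
  covered (5 px):
    · · · · · · · · · · · ·
    · · · · · · · · · · · ·
    · · · · · · · · · · · ·
    · · · · · · · · · · · ·
    · · · · · · · · · · # ·
    · · · · · · · · # # # ·
    · · · · · · · # · · · ·
    · · · · · · · · · · · ·
    · · · · · · · · · · · ·

Final: 22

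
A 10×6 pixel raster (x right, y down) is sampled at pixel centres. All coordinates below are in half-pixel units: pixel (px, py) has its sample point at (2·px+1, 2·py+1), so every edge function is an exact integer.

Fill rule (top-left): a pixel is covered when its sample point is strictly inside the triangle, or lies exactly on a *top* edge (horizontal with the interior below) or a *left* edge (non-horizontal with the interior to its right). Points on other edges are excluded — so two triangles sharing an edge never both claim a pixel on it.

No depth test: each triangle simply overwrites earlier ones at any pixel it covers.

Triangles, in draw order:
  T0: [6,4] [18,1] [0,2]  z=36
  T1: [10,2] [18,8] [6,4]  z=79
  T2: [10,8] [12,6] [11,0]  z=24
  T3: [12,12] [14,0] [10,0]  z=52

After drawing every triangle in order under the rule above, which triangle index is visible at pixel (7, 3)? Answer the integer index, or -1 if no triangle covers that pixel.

T0:
  2·area = 42  (B↔C swapped to make it positive)
  edge (6, 4)→(0, 2): d=(-6,-2) top-left  bias=+0
  edge (0, 2)→(18, 1): d=(18,-1) top-left  bias=+0
  edge (18, 1)→(6, 4): d=(-12,3) right/bottom  bias=-1
    (1,1)@(3, 3): e=[0,21,21] → X  [on edge]
    (2,1)@(5, 3): e=[4,23,15] → X
    (3,1)@(7, 3): e=[8,25,9] → X
    (4,1)@(9, 3): e=[12,27,3] → X
    (5,1)@(11, 3): e=[16,29,-3] → .
    (1,2)@(3, 5): e=[-12,57,-3] → .
    (2,2)@(5, 5): e=[-8,59,-9] → .
    (3,2)@(7, 5): e=[-4,61,-15] → .
    (4,2)@(9, 5): e=[0,63,-21] → .  [on edge]
    (7,3)@(15, 7): e=[0,105,-63] → .  [on edge]
  covered (4 px):
    . . . . . . . . . .
    . X X X X . . . . .
    . . . . . . . . . .
    . . . . . . . . . .
    . . . . . . . . . .
    . . . . . . . . . .
T1:
  2·area = 40
  edge (10, 2)→(18, 8): d=(8,6) right/bottom  bias=-1
  edge (18, 8)→(6, 4): d=(-12,-4) top-left  bias=+0
  edge (6, 4)→(10, 2): d=(4,-2) top-left  bias=+0
    (1,1)@(3, 3): e=[50,0,-10] → .  [on edge]
    (4,1)@(9, 3): e=[14,24,2] → X
    (5,1)@(11, 3): e=[2,32,6] → X
    (6,1)@(13, 3): e=[-10,40,10] → .
    (4,2)@(9, 5): e=[30,0,10] → X  [on edge]
    (6,2)@(13, 5): e=[6,16,18] → X
    (7,2)@(15, 5): e=[-6,24,22] → .
    (4,3)@(9, 7): e=[46,-24,18] → .
    (5,3)@(11, 7): e=[34,-16,22] → .
    (6,3)@(13, 7): e=[22,-8,26] → .
    (7,3)@(15, 7): e=[10,0,30] → X  [on edge]
    (8,3)@(17, 7): e=[-2,8,34] → .
  covered (6 px):
    . . . . . . . . . .
    . . . . X X . . . .
    . . . . X X X . . .
    . . . . . . . X . .
    . . . . . . . . . .
    . . . . . . . . . .
T2:
  2·area = 14  (B↔C swapped to make it positive)
  edge (10, 8)→(11, 0): d=(1,-8) top-left  bias=+0
  edge (11, 0)→(12, 6): d=(1,6) right/bottom  bias=-1
  edge (12, 6)→(10, 8): d=(-2,2) right/bottom  bias=-1
    (5,0)@(11, 1): e=[1,1,12] → X
    (6,0)@(13, 1): e=[17,-11,8] → .
    (8,0)@(17, 1): e=[49,-35,0] → .  [on edge]
    (5,1)@(11, 3): e=[3,3,8] → X
    (6,1)@(13, 3): e=[19,-9,4] → .
    (7,1)@(15, 3): e=[35,-21,0] → .  [on edge]
    (5,2)@(11, 5): e=[5,5,4] → X
    (6,2)@(13, 5): e=[21,-7,0] → .  [on edge]
    (5,3)@(11, 7): e=[7,7,0] → .  [on edge]
    (4,4)@(9, 9): e=[-7,21,0] → .  [on edge]
    (3,5)@(7, 11): e=[-21,35,0] → .  [on edge]
  covered (3 px):
    . . . . . X . . . .
    . . . . . X . . . .
    . . . . . X . . . .
    . . . . . . . . . .
    . . . . . . . . . .
    . . . . . . . . . .
T3:
  2·area = 48  (B↔C swapped to make it positive)
  edge (12, 12)→(10, 0): d=(-2,-12) top-left  bias=+0
  edge (10, 0)→(14, 0): d=(4,0) top-left  bias=+0
  edge (14, 0)→(12, 12): d=(-2,12) right/bottom  bias=-1
    (5,0)@(11, 1): e=[10,4,34] → X
    (6,0)@(13, 1): e=[34,4,10] → X
    (7,0)@(15, 1): e=[58,4,-14] → .
    (5,1)@(11, 3): e=[6,12,30] → X
    (7,1)@(15, 3): e=[54,12,-18] → .
    (5,2)@(11, 5): e=[2,20,26] → X
    (7,2)@(15, 5): e=[50,20,-22] → .
    (5,3)@(11, 7): e=[-2,28,22] → .
    (6,3)@(13, 7): e=[22,28,-2] → .
  covered (6 px):
    . . . . . X X . . .
    . . . . . X X . . .
    . . . . . X X . . .
    . . . . . . . . . .
    . . . . . . . . . .
    . . . . . . . . . .

Z-buffer (winner per pixel, '.' = empty):
  . . . . . 3 3 . . .
  . 0 0 0 1 3 3 . . .
  . . . . 1 3 3 . . .
  . . . . . . . 1 . .
  . . . . . . . . . .
  . . . . . . . . . .

Result: 1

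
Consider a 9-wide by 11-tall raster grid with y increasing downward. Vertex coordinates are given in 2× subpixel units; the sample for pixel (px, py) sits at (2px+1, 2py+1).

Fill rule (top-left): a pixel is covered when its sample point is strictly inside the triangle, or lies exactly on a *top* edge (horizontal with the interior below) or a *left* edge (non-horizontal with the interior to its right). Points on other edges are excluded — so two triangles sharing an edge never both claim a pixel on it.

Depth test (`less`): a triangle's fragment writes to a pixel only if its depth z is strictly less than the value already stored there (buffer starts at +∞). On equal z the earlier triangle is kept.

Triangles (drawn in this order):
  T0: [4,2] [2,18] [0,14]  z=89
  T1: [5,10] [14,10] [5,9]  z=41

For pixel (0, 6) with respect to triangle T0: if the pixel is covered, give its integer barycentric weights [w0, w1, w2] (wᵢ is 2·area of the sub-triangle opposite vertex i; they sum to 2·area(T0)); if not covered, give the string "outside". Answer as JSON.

T0:
  2·area = 40
  edge (4, 2)→(2, 18): d=(-2,16) right/bottom  bias=-1
  edge (2, 18)→(0, 14): d=(-2,-4) top-left  bias=+0
  edge (0, 14)→(4, 2): d=(4,-12) top-left  bias=+0
    (1,2)@(3, 5): e=[10,30,0] → X  [on edge]
    (2,2)@(5, 5): e=[-22,38,24] → .
    (1,3)@(3, 7): e=[6,26,8] → X
    (2,3)@(5, 7): e=[-26,34,32] → .
    (1,4)@(3, 9): e=[2,22,16] → X
    (2,4)@(5, 9): e=[-30,30,40] → .
    (0,5)@(1, 11): e=[30,10,0] → X  [on edge]
    (1,5)@(3, 11): e=[-2,18,24] → .
    (0,6)@(1, 13): e=[26,6,8] → X
    (1,6)@(3, 13): e=[-6,14,32] → .
    (0,7)@(1, 15): e=[22,2,16] → X
    (1,7)@(3, 15): e=[-10,10,40] → .
  covered (6 px):
    . . . . . . . . .
    . . . . . . . . .
    . X . . . . . . .
    . X . . . . . . .
    . X . . . . . . .
    X . . . . . . . .
    X . . . . . . . .
    X . . . . . . . .
    . . . . . . . . .
    . . . . . . . . .
    . . . . . . . . .
T1:
  2·area = 9  (B↔C swapped to make it positive)
  edge (5, 10)→(5, 9): d=(0,-1) top-left  bias=+0
  edge (5, 9)→(14, 10): d=(9,1) right/bottom  bias=-1
  edge (14, 10)→(5, 10): d=(-9,0) right/bottom  bias=-1
    (2,0)@(5, 1): e=[0,-72,81] → .  [on edge]
    (2,1)@(5, 3): e=[0,-54,63] → .  [on edge]
    (2,2)@(5, 5): e=[0,-36,45] → .  [on edge]
    (2,3)@(5, 7): e=[0,-18,27] → .  [on edge]
    (2,4)@(5, 9): e=[0,0,9] → .  [on edge]
    (2,5)@(5, 11): e=[0,18,-9] → .  [on edge]
    (2,6)@(5, 13): e=[0,36,-27] → .  [on edge]
    (2,7)@(5, 15): e=[0,54,-45] → .  [on edge]
    (2,8)@(5, 17): e=[0,72,-63] → .  [on edge]
    (2,9)@(5, 19): e=[0,90,-81] → .  [on edge]
    (2,10)@(5, 21): e=[0,108,-99] → .  [on edge]
  covered (0 px):
    . . . . . . . . .
    . . . . . . . . .
    . . . . . . . . .
    . . . . . . . . .
    . . . . . . . . .
    . . . . . . . . .
    . . . . . . . . .
    . . . . . . . . .
    . . . . . . . . .
    . . . . . . . . .
    . . . . . . . . .

Result: [6,8,26]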